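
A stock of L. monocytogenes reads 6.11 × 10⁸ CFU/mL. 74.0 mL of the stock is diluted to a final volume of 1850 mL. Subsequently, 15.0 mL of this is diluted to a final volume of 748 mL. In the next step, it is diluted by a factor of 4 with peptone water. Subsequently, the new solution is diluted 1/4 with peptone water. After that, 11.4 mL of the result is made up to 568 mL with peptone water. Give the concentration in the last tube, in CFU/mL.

615 CFU/mL

Overall dilution factor = 25 × 49.87 × 4 × 4 × 49.82 = 9.94 × 10⁵.
6.11 × 10⁸ CFU/mL / 9.94 × 10⁵ = 615 CFU/mL.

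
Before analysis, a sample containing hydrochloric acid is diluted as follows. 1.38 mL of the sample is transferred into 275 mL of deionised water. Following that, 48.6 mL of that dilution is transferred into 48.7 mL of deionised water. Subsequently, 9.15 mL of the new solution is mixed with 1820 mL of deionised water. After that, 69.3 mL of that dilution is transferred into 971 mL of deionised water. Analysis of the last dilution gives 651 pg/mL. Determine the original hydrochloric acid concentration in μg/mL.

Overall dilution factor = 200.3 × 2.002 × 199.9 × 15.01 = 1.20 × 10⁶.
Original = 651 pg/mL × 1.20 × 10⁶ = 7.83 × 10⁸ pg/mL = 783 μg/mL.

783 μg/mL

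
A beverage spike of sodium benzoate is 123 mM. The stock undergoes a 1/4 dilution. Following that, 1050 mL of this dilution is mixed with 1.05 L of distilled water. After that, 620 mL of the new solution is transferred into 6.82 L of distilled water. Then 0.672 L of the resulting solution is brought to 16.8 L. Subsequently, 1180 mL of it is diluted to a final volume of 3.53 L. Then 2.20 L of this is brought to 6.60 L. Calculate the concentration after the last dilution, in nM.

5710 nM

Overall dilution factor = 4 × 2 × 12 × 25 × 2.992 × 3 = 2.15 × 10⁴.
123 mM / 2.15 × 10⁴ = 5.71 × 10⁻³ mM = 5710 nM.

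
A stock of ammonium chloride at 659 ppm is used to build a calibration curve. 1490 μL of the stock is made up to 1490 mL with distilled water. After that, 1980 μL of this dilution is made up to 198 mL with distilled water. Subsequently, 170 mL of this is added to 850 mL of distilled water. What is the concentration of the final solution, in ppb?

Overall dilution factor = 1000 × 100 × 6 = 6.00 × 10⁵.
659 ppm / 6.00 × 10⁵ = 1.10 × 10⁻³ ppm = 1.10 ppb.

1.10 ppb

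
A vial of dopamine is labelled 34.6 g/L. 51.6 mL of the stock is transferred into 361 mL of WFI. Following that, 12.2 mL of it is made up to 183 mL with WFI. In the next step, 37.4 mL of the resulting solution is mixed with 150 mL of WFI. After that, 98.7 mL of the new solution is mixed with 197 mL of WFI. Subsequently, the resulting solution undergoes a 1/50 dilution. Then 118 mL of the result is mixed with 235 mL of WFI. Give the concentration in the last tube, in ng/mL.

128 ng/mL

Overall dilution factor = 7.996 × 15 × 5.011 × 2.996 × 50 × 2.992 = 2.69 × 10⁵.
34.6 g/L / 2.69 × 10⁵ = 1.28 × 10⁻⁴ g/L = 128 ng/mL.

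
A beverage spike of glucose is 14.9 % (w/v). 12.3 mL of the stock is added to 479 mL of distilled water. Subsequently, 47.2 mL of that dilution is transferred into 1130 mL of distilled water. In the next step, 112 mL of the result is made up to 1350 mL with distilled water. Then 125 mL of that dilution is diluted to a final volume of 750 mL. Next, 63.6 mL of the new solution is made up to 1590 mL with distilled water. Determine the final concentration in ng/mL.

82.7 ng/mL

Overall dilution factor = 39.94 × 24.94 × 12.05 × 6 × 25 = 1.80 × 10⁶.
14.9 % (w/v) / 1.80 × 10⁶ = 8.27 × 10⁻⁶ % (w/v) = 82.7 ng/mL.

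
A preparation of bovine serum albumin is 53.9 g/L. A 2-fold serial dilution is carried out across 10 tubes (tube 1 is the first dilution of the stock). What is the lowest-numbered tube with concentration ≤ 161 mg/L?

Tube n has concentration 53.9 g/L / 2ⁿ.
Need 2ⁿ ≥ 53.9 g/L / 161 mg/L = 335, so n ≥ 8.39.
First such tube: n = 9.

tube 9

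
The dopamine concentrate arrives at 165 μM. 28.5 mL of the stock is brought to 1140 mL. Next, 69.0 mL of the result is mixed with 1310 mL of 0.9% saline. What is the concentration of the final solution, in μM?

Overall dilution factor = 40 × 19.99 = 799.
165 μM / 799 = 0.206 μM.

0.206 μM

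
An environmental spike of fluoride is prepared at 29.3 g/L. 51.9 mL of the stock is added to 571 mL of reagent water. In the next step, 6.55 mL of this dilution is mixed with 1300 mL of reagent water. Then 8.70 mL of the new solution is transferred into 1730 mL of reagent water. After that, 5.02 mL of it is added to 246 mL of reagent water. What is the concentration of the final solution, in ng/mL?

1.22 ng/mL

Overall dilution factor = 12.00 × 199.5 × 199.9 × 50.00 = 2.39 × 10⁷.
29.3 g/L / 2.39 × 10⁷ = 1.22 × 10⁻⁶ g/L = 1.22 ng/mL.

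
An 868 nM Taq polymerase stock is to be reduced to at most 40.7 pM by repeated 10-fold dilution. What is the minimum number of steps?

Need 10ⁿ ≥ 2.13 × 10⁴, so n ≥ log(2.13 × 10⁴)/log(10) = 4.33.
Minimum whole steps: n = 5.

5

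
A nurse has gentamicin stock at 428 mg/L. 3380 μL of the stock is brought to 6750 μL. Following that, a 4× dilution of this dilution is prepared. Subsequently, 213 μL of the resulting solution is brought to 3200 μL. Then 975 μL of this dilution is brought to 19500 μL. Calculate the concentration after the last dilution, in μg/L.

Overall dilution factor = 1.997 × 4 × 15.02 × 20 = 2400.
428 mg/L / 2400 = 0.178 mg/L = 178 μg/L.

178 μg/L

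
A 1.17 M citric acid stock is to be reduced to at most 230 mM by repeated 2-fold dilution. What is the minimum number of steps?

3

Need 2ⁿ ≥ 5.09, so n ≥ log(5.09)/log(2) = 2.35.
Minimum whole steps: n = 3.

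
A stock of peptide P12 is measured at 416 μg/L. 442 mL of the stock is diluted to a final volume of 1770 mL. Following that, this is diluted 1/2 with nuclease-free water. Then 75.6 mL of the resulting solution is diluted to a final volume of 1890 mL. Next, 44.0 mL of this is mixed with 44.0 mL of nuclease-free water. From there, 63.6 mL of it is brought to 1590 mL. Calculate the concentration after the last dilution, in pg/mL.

Overall dilution factor = 4.005 × 2 × 25 × 2 × 25 = 1.00 × 10⁴.
416 μg/L / 1.00 × 10⁴ = 0.0416 μg/L = 41.6 pg/mL.

41.6 pg/mL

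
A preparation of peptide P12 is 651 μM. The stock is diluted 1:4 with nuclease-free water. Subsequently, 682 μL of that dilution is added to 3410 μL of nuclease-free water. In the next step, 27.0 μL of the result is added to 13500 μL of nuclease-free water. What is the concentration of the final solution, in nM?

Overall dilution factor = 4 × 6 × 501 = 1.20 × 10⁴.
651 μM / 1.20 × 10⁴ = 0.0541 μM = 54.1 nM.

54.1 nM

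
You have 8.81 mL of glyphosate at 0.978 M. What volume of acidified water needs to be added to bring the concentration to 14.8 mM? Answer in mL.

573 mL

14.8 mM = 0.0148 M.
V₂ = C₁V₁/C₂ = 0.978 × 8.81 / 0.0148 = 582 mL.
Diluent to add = V₂ − V₁ = 582 − 8.81 = 573 mL.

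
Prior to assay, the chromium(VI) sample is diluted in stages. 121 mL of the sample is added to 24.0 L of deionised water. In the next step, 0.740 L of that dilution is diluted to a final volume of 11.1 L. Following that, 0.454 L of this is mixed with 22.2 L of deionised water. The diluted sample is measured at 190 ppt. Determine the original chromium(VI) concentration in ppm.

28.3 ppm

Overall dilution factor = 199.3 × 15 × 49.90 = 1.49 × 10⁵.
Original = 190 ppt × 1.49 × 10⁵ = 2.83 × 10⁷ ppt = 28.3 ppm.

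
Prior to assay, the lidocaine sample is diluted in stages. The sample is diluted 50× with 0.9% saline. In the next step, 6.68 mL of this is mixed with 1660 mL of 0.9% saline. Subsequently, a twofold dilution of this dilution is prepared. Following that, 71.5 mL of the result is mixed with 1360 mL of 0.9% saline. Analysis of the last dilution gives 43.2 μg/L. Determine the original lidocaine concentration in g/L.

Overall dilution factor = 50 × 249.5 × 2 × 20.02 = 5.00 × 10⁵.
Original = 43.2 μg/L × 5.00 × 10⁵ = 2.16 × 10⁷ μg/L = 21.6 g/L.

21.6 g/L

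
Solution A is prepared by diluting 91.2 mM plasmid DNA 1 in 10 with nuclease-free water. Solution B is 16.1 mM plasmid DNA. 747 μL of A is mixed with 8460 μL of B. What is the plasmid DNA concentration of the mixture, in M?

C_A = 91.2 mM / 10 = 9.12 mM.
C_mix = (C_A·V_A + C_B·V_B)/(V_A + V_B) = (9.12×747 + 16.1×8460) / 9207 = 15.5 mM = 0.0155 M.

0.0155 M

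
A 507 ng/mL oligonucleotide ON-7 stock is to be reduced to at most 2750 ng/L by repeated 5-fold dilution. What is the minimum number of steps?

Need 5ⁿ ≥ 184, so n ≥ log(184)/log(5) = 3.24.
Minimum whole steps: n = 4.

4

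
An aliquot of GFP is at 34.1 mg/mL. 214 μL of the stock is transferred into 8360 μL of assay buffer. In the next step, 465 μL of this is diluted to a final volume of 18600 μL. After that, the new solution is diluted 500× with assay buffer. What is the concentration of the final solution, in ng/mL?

42.6 ng/mL

Overall dilution factor = 40.07 × 40 × 500 = 8.01 × 10⁵.
34.1 mg/mL / 8.01 × 10⁵ = 4.26 × 10⁻⁵ mg/mL = 42.6 ng/mL.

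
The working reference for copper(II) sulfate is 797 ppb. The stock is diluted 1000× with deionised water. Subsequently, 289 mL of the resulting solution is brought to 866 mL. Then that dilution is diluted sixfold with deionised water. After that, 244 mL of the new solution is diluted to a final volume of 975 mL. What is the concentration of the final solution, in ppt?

11.1 ppt

Overall dilution factor = 1000 × 2.997 × 6 × 3.996 = 7.18 × 10⁴.
797 ppb / 7.18 × 10⁴ = 0.0111 ppb = 11.1 ppt.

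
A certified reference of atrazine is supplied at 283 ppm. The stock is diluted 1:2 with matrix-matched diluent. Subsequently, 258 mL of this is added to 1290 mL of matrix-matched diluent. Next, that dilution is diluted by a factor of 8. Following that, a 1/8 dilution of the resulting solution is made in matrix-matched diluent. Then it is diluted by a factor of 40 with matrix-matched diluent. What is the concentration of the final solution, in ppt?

9210 ppt

Overall dilution factor = 2 × 6 × 8 × 8 × 40 = 3.07 × 10⁴.
283 ppm / 3.07 × 10⁴ = 9.21 × 10⁻³ ppm = 9210 ppt.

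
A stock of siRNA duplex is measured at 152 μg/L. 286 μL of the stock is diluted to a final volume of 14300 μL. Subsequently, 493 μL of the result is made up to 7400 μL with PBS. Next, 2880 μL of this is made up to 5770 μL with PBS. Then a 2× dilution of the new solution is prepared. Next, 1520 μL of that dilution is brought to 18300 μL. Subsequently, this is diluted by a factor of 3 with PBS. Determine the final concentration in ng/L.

1.40 ng/L

Overall dilution factor = 50 × 15.01 × 2.003 × 2 × 12.04 × 3 = 1.09 × 10⁵.
152 μg/L / 1.09 × 10⁵ = 1.40 × 10⁻³ μg/L = 1.40 ng/L.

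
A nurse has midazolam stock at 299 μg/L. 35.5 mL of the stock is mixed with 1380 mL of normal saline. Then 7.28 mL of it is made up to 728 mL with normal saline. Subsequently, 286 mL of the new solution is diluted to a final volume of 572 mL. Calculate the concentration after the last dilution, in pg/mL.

37.5 pg/mL

Overall dilution factor = 39.87 × 100 × 2 = 7975.
299 μg/L / 7975 = 0.0375 μg/L = 37.5 pg/mL.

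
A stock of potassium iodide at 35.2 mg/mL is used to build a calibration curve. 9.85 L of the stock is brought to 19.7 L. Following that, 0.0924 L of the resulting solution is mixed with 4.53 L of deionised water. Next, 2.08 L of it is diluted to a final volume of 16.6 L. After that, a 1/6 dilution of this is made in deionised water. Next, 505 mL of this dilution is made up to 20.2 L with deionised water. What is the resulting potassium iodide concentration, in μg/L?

Overall dilution factor = 2 × 50.03 × 7.981 × 6 × 40 = 1.92 × 10⁵.
35.2 mg/mL / 1.92 × 10⁵ = 1.84 × 10⁻⁴ mg/mL = 184 μg/L.

184 μg/L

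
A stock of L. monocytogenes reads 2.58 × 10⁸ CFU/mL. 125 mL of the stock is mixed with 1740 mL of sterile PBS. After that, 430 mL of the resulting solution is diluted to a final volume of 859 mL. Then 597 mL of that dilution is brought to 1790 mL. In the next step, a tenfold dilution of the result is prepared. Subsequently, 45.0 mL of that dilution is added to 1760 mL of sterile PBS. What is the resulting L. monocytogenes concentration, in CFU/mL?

7200 CFU/mL

Overall dilution factor = 14.92 × 1.998 × 2.998 × 10 × 40.11 = 3.58 × 10⁴.
2.58 × 10⁸ CFU/mL / 3.58 × 10⁴ = 7200 CFU/mL.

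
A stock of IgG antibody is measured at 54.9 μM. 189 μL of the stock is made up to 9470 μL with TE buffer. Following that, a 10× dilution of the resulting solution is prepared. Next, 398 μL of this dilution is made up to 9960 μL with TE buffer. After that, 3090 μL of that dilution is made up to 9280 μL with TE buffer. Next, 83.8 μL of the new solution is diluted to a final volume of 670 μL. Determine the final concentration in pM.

182 pM

Overall dilution factor = 50.11 × 10 × 25.03 × 3.003 × 7.995 = 3.01 × 10⁵.
54.9 μM / 3.01 × 10⁵ = 1.82 × 10⁻⁴ μM = 182 pM.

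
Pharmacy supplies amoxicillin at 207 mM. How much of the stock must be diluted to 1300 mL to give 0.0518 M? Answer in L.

0.325 L

0.0518 M = 51.8 mM.
V₁ = C₂V₂/C₁ = 51.8 × 1300 / 207 = 325 mL = 0.325 L.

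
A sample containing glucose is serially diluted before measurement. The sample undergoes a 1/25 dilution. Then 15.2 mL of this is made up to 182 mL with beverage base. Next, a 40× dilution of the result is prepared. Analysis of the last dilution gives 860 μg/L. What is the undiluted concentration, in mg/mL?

Overall dilution factor = 25 × 11.97 × 40 = 1.20 × 10⁴.
Original = 860 μg/L × 1.20 × 10⁴ = 1.03 × 10⁷ μg/L = 10.3 mg/mL.

10.3 mg/mL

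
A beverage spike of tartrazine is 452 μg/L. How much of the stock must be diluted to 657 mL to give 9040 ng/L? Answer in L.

9040 ng/L = 9.04 μg/L.
V₁ = C₂V₂/C₁ = 9.04 × 657 / 452 = 13.1 mL = 0.0131 L.

0.0131 L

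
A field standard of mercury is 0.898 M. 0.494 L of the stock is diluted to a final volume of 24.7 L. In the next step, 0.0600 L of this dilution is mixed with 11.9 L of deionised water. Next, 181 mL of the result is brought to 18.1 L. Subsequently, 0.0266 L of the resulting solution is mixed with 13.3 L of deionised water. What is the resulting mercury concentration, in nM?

Overall dilution factor = 50 × 199.3 × 100 × 501 = 4.99 × 10⁸.
0.898 M / 4.99 × 10⁸ = 1.80 × 10⁻⁹ M = 1.80 nM.

1.80 nM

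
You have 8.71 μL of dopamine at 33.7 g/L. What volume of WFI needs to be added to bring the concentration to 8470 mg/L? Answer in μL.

25.9 μL

8470 mg/L = 8.47 g/L.
V₂ = C₁V₁/C₂ = 33.7 × 8.71 / 8.47 = 34.7 μL.
Diluent to add = V₂ − V₁ = 34.7 − 8.71 = 25.9 μL.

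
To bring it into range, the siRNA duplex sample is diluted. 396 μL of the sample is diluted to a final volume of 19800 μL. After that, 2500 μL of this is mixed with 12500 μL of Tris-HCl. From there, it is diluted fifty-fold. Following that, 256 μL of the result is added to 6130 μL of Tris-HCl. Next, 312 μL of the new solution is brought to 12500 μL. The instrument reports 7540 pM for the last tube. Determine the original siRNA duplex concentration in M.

0.113 M

Overall dilution factor = 50 × 6 × 50 × 24.95 × 40.06 = 1.50 × 10⁷.
Original = 7540 pM × 1.50 × 10⁷ = 1.13 × 10¹¹ pM = 0.113 M.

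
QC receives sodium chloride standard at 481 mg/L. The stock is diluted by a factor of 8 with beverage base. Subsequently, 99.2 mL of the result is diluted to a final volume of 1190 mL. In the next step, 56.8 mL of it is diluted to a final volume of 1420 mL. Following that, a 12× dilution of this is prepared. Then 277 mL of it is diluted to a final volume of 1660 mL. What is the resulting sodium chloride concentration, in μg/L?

Overall dilution factor = 8 × 12.00 × 25 × 12 × 5.993 = 1.73 × 10⁵.
481 mg/L / 1.73 × 10⁵ = 2.79 × 10⁻³ mg/L = 2.79 μg/L.

2.79 μg/L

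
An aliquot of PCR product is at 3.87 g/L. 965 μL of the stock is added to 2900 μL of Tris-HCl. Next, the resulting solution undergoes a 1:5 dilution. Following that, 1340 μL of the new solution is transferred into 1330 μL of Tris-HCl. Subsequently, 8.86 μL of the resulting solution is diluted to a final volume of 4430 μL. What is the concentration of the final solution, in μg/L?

Overall dilution factor = 4.005 × 5 × 1.993 × 500 = 2.00 × 10⁴.
3.87 g/L / 2.00 × 10⁴ = 1.94 × 10⁻⁴ g/L = 194 μg/L.

194 μg/L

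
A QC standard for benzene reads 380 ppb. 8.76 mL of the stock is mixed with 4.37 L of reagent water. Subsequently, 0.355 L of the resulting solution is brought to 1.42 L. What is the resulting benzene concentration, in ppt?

Overall dilution factor = 499.9 × 4 = 1999.
380 ppb / 1999 = 0.190 ppb = 190 ppt.

190 ppt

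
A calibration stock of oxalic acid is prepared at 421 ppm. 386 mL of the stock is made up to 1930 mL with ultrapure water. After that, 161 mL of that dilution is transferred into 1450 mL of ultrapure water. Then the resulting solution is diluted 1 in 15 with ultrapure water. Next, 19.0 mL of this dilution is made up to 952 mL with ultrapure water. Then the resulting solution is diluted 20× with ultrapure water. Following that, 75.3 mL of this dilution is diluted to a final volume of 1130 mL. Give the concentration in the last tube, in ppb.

Overall dilution factor = 5 × 10.01 × 15 × 50.11 × 20 × 15.01 = 1.13 × 10⁷.
421 ppm / 1.13 × 10⁷ = 3.73 × 10⁻⁵ ppm = 0.0373 ppb.

0.0373 ppb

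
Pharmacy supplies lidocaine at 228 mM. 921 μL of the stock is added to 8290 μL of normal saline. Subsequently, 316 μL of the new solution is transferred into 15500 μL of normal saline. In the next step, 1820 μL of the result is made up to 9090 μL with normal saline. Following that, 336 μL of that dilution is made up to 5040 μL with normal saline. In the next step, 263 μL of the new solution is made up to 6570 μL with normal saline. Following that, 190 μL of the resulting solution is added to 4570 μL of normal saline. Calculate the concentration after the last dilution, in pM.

Overall dilution factor = 10.00 × 50.05 × 4.995 × 15 × 24.98 × 25.05 = 2.35 × 10⁷.
228 mM / 2.35 × 10⁷ = 9.71 × 10⁻⁶ mM = 9710 pM.

9710 pM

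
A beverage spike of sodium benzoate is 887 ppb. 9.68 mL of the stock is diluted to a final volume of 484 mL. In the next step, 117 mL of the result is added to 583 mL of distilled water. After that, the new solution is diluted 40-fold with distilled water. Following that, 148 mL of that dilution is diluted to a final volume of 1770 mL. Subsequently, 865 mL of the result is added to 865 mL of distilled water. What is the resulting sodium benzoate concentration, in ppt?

Overall dilution factor = 50 × 5.983 × 40 × 11.96 × 2 = 2.86 × 10⁵.
887 ppb / 2.86 × 10⁵ = 3.10 × 10⁻³ ppb = 3.10 ppt.

3.10 ppt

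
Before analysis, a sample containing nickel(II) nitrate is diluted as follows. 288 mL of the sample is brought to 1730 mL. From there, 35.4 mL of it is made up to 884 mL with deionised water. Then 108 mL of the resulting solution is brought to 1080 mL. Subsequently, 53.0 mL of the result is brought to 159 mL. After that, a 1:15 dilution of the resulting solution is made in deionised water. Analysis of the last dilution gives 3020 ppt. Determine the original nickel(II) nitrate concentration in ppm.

204 ppm

Overall dilution factor = 6.007 × 24.97 × 10 × 3 × 15 = 6.75 × 10⁴.
Original = 3020 ppt × 6.75 × 10⁴ = 2.04 × 10⁸ ppt = 204 ppm.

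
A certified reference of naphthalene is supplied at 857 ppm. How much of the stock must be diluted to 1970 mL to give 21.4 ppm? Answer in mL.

49.2 mL

V₁ = C₂V₂/C₁ = 21.4 × 1970 / 857 = 49.2 mL.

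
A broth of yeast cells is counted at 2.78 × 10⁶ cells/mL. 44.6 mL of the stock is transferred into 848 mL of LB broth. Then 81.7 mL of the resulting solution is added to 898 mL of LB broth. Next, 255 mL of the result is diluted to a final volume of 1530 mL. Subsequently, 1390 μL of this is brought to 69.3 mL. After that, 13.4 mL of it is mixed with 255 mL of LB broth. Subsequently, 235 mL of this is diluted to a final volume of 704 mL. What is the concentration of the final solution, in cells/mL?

Overall dilution factor = 20.01 × 11.99 × 6 × 49.86 × 20.03 × 2.996 = 4.31 × 10⁶.
2.78 × 10⁶ cells/mL / 4.31 × 10⁶ = 0.645 cells/mL.

0.645 cells/mL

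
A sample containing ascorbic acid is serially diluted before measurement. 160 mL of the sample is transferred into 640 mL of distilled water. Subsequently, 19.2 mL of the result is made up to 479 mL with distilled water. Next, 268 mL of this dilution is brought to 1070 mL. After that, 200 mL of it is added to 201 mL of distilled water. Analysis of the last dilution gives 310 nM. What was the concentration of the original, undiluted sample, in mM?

0.310 mM

Overall dilution factor = 5 × 24.95 × 3.993 × 2.005 = 999.
Original = 310 nM × 999 = 3.10 × 10⁵ nM = 0.310 mM.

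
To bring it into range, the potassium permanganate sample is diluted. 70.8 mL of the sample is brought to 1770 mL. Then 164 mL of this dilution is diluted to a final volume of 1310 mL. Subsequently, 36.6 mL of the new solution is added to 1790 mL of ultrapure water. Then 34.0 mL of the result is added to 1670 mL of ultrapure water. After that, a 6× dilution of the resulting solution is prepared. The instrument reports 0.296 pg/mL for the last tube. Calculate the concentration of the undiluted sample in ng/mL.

887 ng/mL

Overall dilution factor = 25 × 7.988 × 49.91 × 50.12 × 6 = 3.00 × 10⁶.
Original = 0.296 pg/mL × 3.00 × 10⁶ = 8.87 × 10⁵ pg/mL = 887 ng/mL.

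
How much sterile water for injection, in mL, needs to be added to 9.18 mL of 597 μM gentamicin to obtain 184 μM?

V₂ = C₁V₁/C₂ = 597 × 9.18 / 184 = 29.8 mL.
Diluent to add = V₂ − V₁ = 29.8 − 9.18 = 20.6 mL.

20.6 mL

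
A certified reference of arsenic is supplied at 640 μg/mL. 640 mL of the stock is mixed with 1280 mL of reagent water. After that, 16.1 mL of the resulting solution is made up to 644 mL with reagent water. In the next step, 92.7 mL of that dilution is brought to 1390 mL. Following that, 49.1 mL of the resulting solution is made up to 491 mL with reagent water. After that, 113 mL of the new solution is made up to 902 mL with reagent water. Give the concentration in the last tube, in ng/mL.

Overall dilution factor = 3 × 40 × 14.99 × 10 × 7.982 = 1.44 × 10⁵.
640 μg/mL / 1.44 × 10⁵ = 4.46 × 10⁻³ μg/mL = 4.46 ng/mL.

4.46 ng/mL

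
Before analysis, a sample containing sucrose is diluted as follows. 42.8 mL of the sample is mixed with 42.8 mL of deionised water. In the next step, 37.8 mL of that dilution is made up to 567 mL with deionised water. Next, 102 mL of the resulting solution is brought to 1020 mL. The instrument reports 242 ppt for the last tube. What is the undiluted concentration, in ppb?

72.6 ppb

Overall dilution factor = 2 × 15 × 10 = 300.
Original = 242 ppt × 300 = 7.26 × 10⁴ ppt = 72.6 ppb.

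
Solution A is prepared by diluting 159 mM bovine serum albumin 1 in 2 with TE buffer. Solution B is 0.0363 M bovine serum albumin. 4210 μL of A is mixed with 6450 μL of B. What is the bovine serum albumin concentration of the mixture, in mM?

53.4 mM

C_A = 159 mM / 2 = 79.5 mM.
C_B = 0.0363 M = 36.3 mM.
C_mix = (C_A·V_A + C_B·V_B)/(V_A + V_B) = (79.5×4210 + 36.3×6450) / 10660 = 53.4 mM.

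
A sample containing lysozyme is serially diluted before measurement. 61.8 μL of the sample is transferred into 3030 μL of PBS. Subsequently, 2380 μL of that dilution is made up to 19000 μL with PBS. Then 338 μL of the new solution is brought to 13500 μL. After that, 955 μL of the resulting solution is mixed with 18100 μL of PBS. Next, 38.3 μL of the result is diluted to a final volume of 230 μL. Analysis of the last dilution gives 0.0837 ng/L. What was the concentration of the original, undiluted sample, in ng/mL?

160 ng/mL

Overall dilution factor = 50.03 × 7.983 × 39.94 × 19.95 × 6.005 = 1.91 × 10⁶.
Original = 0.0837 ng/L × 1.91 × 10⁶ = 1.60 × 10⁵ ng/L = 160 ng/mL.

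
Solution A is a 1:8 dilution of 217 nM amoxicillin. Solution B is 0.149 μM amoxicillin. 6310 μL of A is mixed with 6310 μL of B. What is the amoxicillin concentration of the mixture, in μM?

C_A = 217 nM / 8 = 27.1 nM.
C_B = 0.149 μM = 149 nM.
C_mix = (C_A·V_A + C_B·V_B)/(V_A + V_B) = (27.1×6310 + 149×6310) / 12620 = 88.1 nM = 0.0881 μM.

0.0881 μM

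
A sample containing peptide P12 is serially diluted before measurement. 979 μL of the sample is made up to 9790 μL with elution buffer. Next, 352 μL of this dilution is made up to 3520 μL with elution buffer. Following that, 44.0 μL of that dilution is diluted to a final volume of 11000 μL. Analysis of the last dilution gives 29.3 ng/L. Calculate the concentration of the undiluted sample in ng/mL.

732 ng/mL

Overall dilution factor = 10 × 10 × 250 = 2.50 × 10⁴.
Original = 29.3 ng/L × 2.50 × 10⁴ = 7.32 × 10⁵ ng/L = 732 ng/mL.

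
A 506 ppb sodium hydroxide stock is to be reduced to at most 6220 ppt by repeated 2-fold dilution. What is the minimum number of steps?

7

Need 2ⁿ ≥ 81.4, so n ≥ log(81.4)/log(2) = 6.35.
Minimum whole steps: n = 7.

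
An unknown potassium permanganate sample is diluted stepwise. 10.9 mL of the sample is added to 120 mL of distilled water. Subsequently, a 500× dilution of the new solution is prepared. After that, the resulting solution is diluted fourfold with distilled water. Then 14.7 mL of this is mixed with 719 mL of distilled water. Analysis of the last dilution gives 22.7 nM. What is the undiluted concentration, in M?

0.0272 M

Overall dilution factor = 12.01 × 500 × 4 × 49.91 = 1.20 × 10⁶.
Original = 22.7 nM × 1.20 × 10⁶ = 2.72 × 10⁷ nM = 0.0272 M.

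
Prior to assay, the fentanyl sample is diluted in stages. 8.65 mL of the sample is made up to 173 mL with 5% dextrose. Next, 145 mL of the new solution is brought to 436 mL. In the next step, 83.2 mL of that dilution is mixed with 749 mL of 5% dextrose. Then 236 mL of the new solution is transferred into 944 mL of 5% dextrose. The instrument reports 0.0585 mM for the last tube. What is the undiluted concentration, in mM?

176 mM

Overall dilution factor = 20 × 3.007 × 10.00 × 5 = 3008.
Original = 0.0585 mM × 3008 = 176 mM.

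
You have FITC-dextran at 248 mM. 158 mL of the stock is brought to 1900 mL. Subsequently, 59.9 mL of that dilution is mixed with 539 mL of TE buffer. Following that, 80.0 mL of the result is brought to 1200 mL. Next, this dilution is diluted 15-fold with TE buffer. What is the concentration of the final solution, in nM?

9170 nM

Overall dilution factor = 12.03 × 9.998 × 15 × 15 = 2.71 × 10⁴.
248 mM / 2.71 × 10⁴ = 9.17 × 10⁻³ mM = 9170 nM.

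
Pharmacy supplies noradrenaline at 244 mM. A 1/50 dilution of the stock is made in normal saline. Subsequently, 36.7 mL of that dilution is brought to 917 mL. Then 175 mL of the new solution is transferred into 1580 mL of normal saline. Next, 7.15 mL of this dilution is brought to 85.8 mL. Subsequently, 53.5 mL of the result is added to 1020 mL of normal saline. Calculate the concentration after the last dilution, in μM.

Overall dilution factor = 50 × 24.99 × 10.03 × 12 × 20.07 = 3.02 × 10⁶.
244 mM / 3.02 × 10⁶ = 8.09 × 10⁻⁵ mM = 0.0809 μM.

0.0809 μM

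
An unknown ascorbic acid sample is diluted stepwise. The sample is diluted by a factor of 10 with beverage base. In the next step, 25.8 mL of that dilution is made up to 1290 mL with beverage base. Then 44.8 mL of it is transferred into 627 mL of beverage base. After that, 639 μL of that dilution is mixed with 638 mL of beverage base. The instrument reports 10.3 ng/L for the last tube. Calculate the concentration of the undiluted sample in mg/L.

Overall dilution factor = 10 × 50 × 15.00 × 999.4 = 7.49 × 10⁶.
Original = 10.3 ng/L × 7.49 × 10⁶ = 7.72 × 10⁷ ng/L = 77.2 mg/L.

77.2 mg/L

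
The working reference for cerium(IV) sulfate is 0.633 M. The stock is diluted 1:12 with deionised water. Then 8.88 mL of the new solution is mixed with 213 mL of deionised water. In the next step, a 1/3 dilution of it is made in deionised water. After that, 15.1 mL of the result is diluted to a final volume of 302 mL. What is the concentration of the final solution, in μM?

Overall dilution factor = 12 × 24.99 × 3 × 20 = 1.80 × 10⁴.
0.633 M / 1.80 × 10⁴ = 3.52 × 10⁻⁵ M = 35.2 μM.

35.2 μM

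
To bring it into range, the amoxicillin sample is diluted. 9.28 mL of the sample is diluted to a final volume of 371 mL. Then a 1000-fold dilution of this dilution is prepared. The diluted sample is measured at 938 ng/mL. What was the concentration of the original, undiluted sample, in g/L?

Overall dilution factor = 39.98 × 1000 = 4.00 × 10⁴.
Original = 938 ng/mL × 4.00 × 10⁴ = 3.75 × 10⁷ ng/mL = 37.5 g/L.

37.5 g/L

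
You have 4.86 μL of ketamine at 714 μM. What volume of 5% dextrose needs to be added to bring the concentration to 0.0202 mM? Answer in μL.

0.0202 mM = 20.2 μM.
V₂ = C₁V₁/C₂ = 714 × 4.86 / 20.2 = 172 μL.
Diluent to add = V₂ − V₁ = 172 − 4.86 = 167 μL.

167 μL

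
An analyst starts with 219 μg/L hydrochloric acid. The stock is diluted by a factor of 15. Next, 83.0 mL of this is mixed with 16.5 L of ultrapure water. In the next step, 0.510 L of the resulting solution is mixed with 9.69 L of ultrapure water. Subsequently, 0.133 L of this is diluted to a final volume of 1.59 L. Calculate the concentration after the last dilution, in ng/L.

0.306 ng/L

Overall dilution factor = 15 × 199.8 × 20 × 11.95 = 7.17 × 10⁵.
219 μg/L / 7.17 × 10⁵ = 3.06 × 10⁻⁴ μg/L = 0.306 ng/L.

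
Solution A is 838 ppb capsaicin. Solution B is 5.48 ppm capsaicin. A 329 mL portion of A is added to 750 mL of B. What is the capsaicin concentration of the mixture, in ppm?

4.06 ppm

C_B = 5.48 ppm = 5480 ppb.
C_mix = (C_A·V_A + C_B·V_B)/(V_A + V_B) = (838×329 + 5480×750) / 1079 = 4065 ppb = 4.06 ppm.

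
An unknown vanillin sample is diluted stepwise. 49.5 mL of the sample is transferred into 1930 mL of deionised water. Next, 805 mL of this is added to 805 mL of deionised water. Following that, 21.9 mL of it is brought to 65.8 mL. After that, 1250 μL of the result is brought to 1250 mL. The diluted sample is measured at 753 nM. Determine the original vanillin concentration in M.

0.181 M

Overall dilution factor = 39.99 × 2 × 3.005 × 1000 = 2.40 × 10⁵.
Original = 753 nM × 2.40 × 10⁵ = 1.81 × 10⁸ nM = 0.181 M.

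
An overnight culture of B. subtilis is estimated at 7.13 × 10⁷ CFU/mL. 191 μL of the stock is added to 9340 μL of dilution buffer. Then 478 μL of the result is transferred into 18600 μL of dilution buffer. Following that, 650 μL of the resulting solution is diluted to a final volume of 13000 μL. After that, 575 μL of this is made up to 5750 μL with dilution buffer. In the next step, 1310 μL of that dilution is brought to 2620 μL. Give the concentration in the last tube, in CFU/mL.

Overall dilution factor = 49.90 × 39.91 × 20 × 10 × 2 = 7.97 × 10⁵.
7.13 × 10⁷ CFU/mL / 7.97 × 10⁵ = 89.5 CFU/mL.

89.5 CFU/mL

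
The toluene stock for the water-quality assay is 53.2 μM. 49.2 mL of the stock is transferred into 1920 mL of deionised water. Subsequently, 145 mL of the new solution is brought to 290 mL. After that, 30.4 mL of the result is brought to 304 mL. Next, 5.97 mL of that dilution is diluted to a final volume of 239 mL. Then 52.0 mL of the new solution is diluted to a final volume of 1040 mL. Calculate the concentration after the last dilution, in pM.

83.0 pM

Overall dilution factor = 40.02 × 2 × 10 × 40.03 × 20 = 6.41 × 10⁵.
53.2 μM / 6.41 × 10⁵ = 8.30 × 10⁻⁵ μM = 83.0 pM.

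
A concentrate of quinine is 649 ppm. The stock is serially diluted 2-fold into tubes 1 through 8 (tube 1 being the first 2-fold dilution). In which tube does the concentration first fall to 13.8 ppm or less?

tube 6

Tube n has concentration 649 ppm / 2ⁿ.
Need 2ⁿ ≥ 649 ppm / 13.8 ppm = 47.0, so n ≥ 5.56.
First such tube: n = 6.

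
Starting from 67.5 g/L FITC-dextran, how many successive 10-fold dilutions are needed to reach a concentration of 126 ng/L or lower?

Need 10ⁿ ≥ 5.36 × 10⁸, so n ≥ log(5.36 × 10⁸)/log(10) = 8.73.
Minimum whole steps: n = 9.

9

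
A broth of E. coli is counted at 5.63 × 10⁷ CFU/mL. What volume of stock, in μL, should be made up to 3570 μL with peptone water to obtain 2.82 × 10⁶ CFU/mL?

V₁ = C₂V₂/C₁ = 2.82 × 10⁶ × 3570 / 5.63 × 10⁷ = 179 μL.

179 μL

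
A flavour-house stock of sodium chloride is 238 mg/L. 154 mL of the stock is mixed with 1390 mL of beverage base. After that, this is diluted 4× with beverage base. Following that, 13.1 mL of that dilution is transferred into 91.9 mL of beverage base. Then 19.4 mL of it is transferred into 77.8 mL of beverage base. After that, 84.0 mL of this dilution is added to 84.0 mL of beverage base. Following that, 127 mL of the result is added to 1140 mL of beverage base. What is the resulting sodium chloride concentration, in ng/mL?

7.41 ng/mL

Overall dilution factor = 10.03 × 4 × 8.015 × 5.010 × 2 × 9.976 = 3.21 × 10⁴.
238 mg/L / 3.21 × 10⁴ = 7.41 × 10⁻³ mg/L = 7.41 ng/mL.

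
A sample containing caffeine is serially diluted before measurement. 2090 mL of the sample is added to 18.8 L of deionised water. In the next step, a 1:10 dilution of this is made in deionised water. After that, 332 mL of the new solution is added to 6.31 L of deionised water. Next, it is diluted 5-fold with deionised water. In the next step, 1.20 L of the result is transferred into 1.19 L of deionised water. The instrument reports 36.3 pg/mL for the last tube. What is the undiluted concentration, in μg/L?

Overall dilution factor = 9.995 × 10 × 20.01 × 5 × 1.992 = 1.99 × 10⁴.
Original = 36.3 pg/mL × 1.99 × 10⁴ = 7.23 × 10⁵ pg/mL = 723 μg/L.

723 μg/L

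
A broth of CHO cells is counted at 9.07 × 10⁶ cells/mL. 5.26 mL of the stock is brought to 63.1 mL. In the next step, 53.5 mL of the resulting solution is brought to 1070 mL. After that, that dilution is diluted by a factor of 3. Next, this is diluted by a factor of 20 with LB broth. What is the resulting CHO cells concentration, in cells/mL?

Overall dilution factor = 12.00 × 20 × 3 × 20 = 1.44 × 10⁴.
9.07 × 10⁶ cells/mL / 1.44 × 10⁴ = 630 cells/mL.

630 cells/mL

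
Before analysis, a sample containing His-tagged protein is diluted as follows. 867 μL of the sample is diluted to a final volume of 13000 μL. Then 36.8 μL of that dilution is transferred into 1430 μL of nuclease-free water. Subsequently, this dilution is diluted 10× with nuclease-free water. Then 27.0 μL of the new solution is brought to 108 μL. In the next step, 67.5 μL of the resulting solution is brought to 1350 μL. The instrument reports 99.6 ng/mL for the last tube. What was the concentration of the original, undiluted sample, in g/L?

47.6 g/L

Overall dilution factor = 14.99 × 39.86 × 10 × 4 × 20 = 4.78 × 10⁵.
Original = 99.6 ng/mL × 4.78 × 10⁵ = 4.76 × 10⁷ ng/mL = 47.6 g/L.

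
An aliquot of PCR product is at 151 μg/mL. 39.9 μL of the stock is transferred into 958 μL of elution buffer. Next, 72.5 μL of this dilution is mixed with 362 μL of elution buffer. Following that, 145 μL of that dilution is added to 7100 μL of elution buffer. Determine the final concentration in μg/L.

20.2 μg/L

Overall dilution factor = 25.01 × 5.993 × 49.97 = 7489.
151 μg/mL / 7489 = 0.0202 μg/mL = 20.2 μg/L.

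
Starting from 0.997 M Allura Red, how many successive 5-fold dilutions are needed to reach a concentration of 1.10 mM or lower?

Need 5ⁿ ≥ 906, so n ≥ log(906)/log(5) = 4.23.
Minimum whole steps: n = 5.

5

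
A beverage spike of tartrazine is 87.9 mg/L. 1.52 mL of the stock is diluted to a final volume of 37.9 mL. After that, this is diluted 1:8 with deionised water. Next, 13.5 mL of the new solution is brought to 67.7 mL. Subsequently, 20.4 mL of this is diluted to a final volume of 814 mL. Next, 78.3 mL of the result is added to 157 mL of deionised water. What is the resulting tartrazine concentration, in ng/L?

Overall dilution factor = 24.93 × 8 × 5.015 × 39.90 × 3.005 = 1.20 × 10⁵.
87.9 mg/L / 1.20 × 10⁵ = 7.33 × 10⁻⁴ mg/L = 733 ng/L.

733 ng/L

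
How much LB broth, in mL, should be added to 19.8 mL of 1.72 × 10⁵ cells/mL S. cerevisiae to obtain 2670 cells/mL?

V₂ = C₁V₁/C₂ = 1.72 × 10⁵ × 19.8 / 2670 = 1276 mL.
Diluent to add = V₂ − V₁ = 1276 − 19.8 = 1260 mL.

1260 mL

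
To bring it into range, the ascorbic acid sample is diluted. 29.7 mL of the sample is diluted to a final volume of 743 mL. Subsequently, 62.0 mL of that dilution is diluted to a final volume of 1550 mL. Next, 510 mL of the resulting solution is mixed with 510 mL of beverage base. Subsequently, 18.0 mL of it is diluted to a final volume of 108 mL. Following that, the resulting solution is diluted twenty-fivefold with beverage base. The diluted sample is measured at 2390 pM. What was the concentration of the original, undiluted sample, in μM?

448 μM

Overall dilution factor = 25.02 × 25 × 2 × 6 × 25 = 1.88 × 10⁵.
Original = 2390 pM × 1.88 × 10⁵ = 4.48 × 10⁸ pM = 448 μM.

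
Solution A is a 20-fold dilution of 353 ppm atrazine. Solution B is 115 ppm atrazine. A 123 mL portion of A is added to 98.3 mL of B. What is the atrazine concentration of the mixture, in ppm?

C_A = 353 ppm / 20 = 17.6 ppm.
C_mix = (C_A·V_A + C_B·V_B)/(V_A + V_B) = (17.6×123 + 115×98.3) / 221.3 = 60.9 ppm.

60.9 ppm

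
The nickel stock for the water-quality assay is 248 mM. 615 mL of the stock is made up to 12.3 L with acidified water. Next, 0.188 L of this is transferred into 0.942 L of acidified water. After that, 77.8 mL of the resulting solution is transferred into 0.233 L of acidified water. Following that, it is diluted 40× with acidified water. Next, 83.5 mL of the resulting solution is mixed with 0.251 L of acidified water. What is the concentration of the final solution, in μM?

3.22 μM

Overall dilution factor = 20 × 6.011 × 3.995 × 40 × 4.006 = 7.70 × 10⁴.
248 mM / 7.70 × 10⁴ = 3.22 × 10⁻³ mM = 3.22 μM.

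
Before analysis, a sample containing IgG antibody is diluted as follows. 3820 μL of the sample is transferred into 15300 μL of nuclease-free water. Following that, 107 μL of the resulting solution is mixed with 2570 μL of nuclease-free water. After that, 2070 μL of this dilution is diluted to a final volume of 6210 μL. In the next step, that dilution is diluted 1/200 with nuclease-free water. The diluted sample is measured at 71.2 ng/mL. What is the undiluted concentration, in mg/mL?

5.35 mg/mL

Overall dilution factor = 5.005 × 25.02 × 3 × 200 = 7.51 × 10⁴.
Original = 71.2 ng/mL × 7.51 × 10⁴ = 5.35 × 10⁶ ng/mL = 5.35 mg/mL.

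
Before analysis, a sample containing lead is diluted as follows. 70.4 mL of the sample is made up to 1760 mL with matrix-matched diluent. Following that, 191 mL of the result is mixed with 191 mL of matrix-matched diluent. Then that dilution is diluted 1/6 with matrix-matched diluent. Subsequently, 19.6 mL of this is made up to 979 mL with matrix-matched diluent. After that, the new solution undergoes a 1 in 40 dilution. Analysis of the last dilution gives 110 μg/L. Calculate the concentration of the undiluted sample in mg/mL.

65.9 mg/mL

Overall dilution factor = 25 × 2 × 6 × 49.95 × 40 = 5.99 × 10⁵.
Original = 110 μg/L × 5.99 × 10⁵ = 6.59 × 10⁷ μg/L = 65.9 mg/mL.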